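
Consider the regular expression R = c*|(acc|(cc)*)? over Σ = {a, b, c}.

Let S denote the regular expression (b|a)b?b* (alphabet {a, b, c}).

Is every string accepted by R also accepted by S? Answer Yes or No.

The empty string ε is in L(R) but not in L(S).
So L(R) ⊄ L(S).

No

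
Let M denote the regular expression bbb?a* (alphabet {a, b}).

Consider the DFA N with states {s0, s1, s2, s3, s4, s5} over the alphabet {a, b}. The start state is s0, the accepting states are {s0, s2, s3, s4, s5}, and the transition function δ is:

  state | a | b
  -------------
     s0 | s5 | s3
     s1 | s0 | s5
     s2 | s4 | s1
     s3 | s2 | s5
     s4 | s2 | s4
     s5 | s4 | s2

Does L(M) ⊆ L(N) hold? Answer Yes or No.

Converting the expression M to a DFA (subset construction, then merging equivalent states) gives the minimal DFA with states {m0, m1, m2, m3, m4}, start state m0, accepting states {m3, m4} and transitions m0: a→m1, b→m2; m1: a→m1, b→m1; m2: a→m1, b→m3; m3: a→m4, b→m4; m4: a→m4, b→m1.
Exploring the product automaton M × N from the start pair (m0, s0), following both machines on each input symbol, reaches 11 state pairs: (m0, s0), (m1, s5), (m2, s3), (m1, s4), (m1, s2), (m3, s5), (m1, s1), (m4, s4), (m4, s2), (m1, s0), (m1, s3).
M accepts in {m3, m4} and N accepts in {s0, s2, s3, s4, s5}. The reachable pairs whose M-component is accepting are (m3, s5), (m4, s4), (m4, s2); in each of them the N-component is accepting too, so the product for L(M) \ L(N) (M-component accepting, N-component rejecting) has no reachable accepting pair and the difference is empty.
Hence every string in L(M) is also in L(N).

Yes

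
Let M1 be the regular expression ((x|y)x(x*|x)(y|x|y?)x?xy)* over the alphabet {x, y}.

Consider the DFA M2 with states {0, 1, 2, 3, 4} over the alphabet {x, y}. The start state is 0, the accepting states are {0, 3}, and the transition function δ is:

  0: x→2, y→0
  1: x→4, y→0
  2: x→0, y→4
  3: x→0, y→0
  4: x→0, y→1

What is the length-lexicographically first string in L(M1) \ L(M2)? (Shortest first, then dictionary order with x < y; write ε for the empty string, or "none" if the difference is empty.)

The string xxxy is accepted by M1 but not by M2.
No shorter string lies in the difference, and xxxy is the lexicographically first length-4 string in L(M1) \ L(M2).

xxxy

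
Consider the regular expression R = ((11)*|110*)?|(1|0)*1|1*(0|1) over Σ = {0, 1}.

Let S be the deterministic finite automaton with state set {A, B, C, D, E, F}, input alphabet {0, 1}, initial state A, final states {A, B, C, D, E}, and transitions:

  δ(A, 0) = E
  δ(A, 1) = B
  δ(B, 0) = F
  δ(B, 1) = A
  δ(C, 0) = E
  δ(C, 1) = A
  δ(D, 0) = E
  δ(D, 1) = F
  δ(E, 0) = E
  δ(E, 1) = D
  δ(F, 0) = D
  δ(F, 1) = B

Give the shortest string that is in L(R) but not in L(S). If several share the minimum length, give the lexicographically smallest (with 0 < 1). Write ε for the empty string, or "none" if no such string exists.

The string 10 is accepted by R but not by S.
No shorter string lies in the difference, and 10 is the lexicographically first length-2 string in L(R) \ L(S).

10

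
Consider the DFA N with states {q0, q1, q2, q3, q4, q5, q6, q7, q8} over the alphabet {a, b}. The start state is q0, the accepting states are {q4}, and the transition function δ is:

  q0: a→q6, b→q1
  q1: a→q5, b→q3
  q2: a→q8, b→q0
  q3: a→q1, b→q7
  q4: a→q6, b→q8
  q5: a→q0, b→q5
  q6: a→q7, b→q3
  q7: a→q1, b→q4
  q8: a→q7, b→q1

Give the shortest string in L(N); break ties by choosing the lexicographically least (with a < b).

aab

A breadth-first search from q0 reaches an accepting state first via the path q0 → q6 → q7 → q4 on input aab.
No string of length < 3 is accepted (BFS exhausts all shorter strings without reaching an accepting state), and aab is the lexicographically least accepting string of length 3.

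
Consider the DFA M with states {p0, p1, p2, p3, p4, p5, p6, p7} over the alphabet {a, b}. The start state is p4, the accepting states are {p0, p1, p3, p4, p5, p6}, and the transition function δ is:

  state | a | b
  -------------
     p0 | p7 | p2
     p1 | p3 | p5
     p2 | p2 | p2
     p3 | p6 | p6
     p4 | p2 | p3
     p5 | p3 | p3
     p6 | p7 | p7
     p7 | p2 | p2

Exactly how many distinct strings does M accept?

The useful subgraph on states {p3, p4, p6} is acyclic, so L(M) is finite; the longest accepting path visits 3 useful states, giving maximum string length 2.
Counting accepting paths from p4 by length: 1 of length 0, 1 of length 1, 2 of length 2. Total 4.

4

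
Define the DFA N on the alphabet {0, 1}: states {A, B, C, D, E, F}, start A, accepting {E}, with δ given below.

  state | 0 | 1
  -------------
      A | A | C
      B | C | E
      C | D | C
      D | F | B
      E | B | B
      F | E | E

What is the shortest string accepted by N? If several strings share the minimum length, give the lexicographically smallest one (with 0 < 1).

1000

A breadth-first search from A reaches an accepting state first via the path A → C → D → F → E on input 1000.
No string of length < 4 is accepted (BFS exhausts all shorter strings without reaching an accepting state), and 1000 is the lexicographically least accepting string of length 4.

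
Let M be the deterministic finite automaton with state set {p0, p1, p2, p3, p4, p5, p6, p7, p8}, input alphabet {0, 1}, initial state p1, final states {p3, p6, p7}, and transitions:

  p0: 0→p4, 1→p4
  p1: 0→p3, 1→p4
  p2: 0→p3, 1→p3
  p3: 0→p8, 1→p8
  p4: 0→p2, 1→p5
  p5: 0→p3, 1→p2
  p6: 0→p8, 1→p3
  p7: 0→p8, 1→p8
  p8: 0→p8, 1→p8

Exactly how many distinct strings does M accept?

6

The useful subgraph on states {p1, p2, p3, p4, p5} is acyclic, so L(M) is finite; the longest accepting path visits 5 useful states, giving maximum string length 4.
Counting accepting paths from p1 by length: 1 of length 1, 3 of length 3, 2 of length 4. Total 6.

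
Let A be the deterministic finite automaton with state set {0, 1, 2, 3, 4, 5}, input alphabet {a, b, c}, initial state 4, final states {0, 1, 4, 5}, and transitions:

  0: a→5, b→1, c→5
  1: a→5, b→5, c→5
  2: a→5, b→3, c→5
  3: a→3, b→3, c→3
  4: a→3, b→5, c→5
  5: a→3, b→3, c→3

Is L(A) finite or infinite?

The useful states (reachable from 4 and able to reach an accepting state) are {4, 5}.
Restricted to these states the transition graph has no cycle, so every accepting path has bounded length and L is finite.

finite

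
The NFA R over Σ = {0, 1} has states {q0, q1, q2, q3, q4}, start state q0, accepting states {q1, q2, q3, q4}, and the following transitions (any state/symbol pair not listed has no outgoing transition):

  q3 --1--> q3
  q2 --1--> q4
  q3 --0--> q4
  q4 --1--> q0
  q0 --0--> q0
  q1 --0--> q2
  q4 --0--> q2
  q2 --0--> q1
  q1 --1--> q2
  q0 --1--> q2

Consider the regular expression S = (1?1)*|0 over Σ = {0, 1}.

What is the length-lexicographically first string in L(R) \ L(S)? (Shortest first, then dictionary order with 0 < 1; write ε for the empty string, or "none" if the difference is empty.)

The string 01 is accepted by R but not by S.
No shorter string lies in the difference, and 01 is the lexicographically first length-2 string in L(R) \ L(S).

01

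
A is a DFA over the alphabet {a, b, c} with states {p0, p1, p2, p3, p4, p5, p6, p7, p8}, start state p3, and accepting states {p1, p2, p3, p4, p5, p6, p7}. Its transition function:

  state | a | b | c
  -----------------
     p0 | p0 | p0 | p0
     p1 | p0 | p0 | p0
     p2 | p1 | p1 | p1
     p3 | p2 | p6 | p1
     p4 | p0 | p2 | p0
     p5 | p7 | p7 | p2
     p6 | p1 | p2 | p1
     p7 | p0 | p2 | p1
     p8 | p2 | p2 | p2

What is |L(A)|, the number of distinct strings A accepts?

The useful subgraph on states {p1, p2, p3, p6} is acyclic, so L(A) is finite; the longest accepting path visits 4 useful states, giving maximum string length 3.
Counting accepting paths from p3 by length: 1 of length 0, 3 of length 1, 6 of length 2, 3 of length 3. Total 13.

13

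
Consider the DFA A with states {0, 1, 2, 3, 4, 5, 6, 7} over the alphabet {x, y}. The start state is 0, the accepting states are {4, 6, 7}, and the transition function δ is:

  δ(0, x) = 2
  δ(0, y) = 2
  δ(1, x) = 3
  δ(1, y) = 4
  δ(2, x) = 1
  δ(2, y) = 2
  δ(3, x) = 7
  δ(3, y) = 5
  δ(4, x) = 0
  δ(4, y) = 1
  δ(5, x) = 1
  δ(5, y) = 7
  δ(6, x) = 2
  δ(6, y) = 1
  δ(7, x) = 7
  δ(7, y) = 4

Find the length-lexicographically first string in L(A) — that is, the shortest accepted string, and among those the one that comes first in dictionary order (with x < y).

A breadth-first search from 0 reaches an accepting state first via the path 0 → 2 → 1 → 4 on input xxy.
No string of length < 3 is accepted (BFS exhausts all shorter strings without reaching an accepting state), and xxy is the lexicographically least accepting string of length 3.

xxy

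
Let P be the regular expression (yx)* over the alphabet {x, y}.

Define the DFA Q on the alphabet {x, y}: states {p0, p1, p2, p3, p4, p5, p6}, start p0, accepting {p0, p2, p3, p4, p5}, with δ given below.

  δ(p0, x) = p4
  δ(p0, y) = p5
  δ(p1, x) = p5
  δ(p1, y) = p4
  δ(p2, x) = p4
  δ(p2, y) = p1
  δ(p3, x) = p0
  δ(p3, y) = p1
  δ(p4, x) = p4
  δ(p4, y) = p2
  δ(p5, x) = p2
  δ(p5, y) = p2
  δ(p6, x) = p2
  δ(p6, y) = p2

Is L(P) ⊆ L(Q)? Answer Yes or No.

Yes

Converting the expression P to a DFA (subset construction, then merging equivalent states) gives the minimal DFA with states {r0, r1, r2}, start state r0, accepting states {r0} and transitions r0: x→r1, y→r2; r1: x→r1, y→r1; r2: x→r0, y→r1.
Exploring the product automaton P × Q from the start pair (r0, p0), following both machines on each input symbol, reaches 11 state pairs: (r0, p0), (r1, p4), (r2, p5), (r1, p2), (r0, p2), (r1, p1), (r2, p1), (r1, p5), (r0, p5), (r2, p2), (r0, p4).
P accepts in {r0} and Q accepts in {p0, p2, p3, p4, p5}. The reachable pairs whose P-component is accepting are (r0, p0), (r0, p2), (r0, p5), (r0, p4); in each of them the Q-component is accepting too, so the product for L(P) \ L(Q) (P-component accepting, Q-component rejecting) has no reachable accepting pair and the difference is empty.
Hence every string in L(P) is also in L(Q).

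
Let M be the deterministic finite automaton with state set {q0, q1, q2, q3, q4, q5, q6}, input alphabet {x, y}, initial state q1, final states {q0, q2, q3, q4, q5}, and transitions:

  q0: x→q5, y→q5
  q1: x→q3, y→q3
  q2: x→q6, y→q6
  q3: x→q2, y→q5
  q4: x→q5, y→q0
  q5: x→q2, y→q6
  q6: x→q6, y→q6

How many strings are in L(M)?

The useful subgraph on states {q1, q2, q3, q5} is acyclic, so L(M) is finite; the longest accepting path visits 4 useful states, giving maximum string length 3.
Counting accepting paths from q1 by length: 2 of length 1, 4 of length 2, 2 of length 3. Total 8.

8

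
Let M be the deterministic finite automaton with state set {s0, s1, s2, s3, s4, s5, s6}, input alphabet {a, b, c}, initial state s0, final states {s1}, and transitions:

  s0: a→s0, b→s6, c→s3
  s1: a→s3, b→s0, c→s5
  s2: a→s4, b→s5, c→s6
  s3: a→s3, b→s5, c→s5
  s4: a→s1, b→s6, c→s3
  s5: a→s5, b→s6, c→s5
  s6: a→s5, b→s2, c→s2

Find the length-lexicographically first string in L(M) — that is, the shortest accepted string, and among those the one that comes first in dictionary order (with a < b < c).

bbaa

A breadth-first search from s0 reaches an accepting state first via the path s0 → s6 → s2 → s4 → s1 on input bbaa.
No string of length < 4 is accepted (BFS exhausts all shorter strings without reaching an accepting state), and bbaa is the lexicographically least accepting string of length 4.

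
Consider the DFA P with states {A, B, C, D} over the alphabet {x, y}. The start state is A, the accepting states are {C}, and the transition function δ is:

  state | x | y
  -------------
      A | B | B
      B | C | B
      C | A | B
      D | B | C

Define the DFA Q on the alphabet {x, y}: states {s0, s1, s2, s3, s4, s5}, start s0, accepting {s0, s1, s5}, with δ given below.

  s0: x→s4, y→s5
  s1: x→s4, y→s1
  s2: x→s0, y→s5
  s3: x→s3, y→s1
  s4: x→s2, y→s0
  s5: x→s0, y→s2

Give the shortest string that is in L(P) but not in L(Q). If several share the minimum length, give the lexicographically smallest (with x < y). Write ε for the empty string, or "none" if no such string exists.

The string xx is accepted by P but not by Q.
No shorter string lies in the difference, and xx is the lexicographically first length-2 string in L(P) \ L(Q).

xx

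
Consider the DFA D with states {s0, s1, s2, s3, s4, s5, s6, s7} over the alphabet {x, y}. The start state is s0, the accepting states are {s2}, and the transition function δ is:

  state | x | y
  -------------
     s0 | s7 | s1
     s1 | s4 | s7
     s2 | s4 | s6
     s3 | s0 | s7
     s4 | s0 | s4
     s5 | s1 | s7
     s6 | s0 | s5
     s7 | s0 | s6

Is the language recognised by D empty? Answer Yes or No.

Yes

The states reachable from the start state are {s0, s1, s4, s5, s6, s7}.
None of the accepting states {s2} is reachable, so no string is accepted and L(D) = ∅.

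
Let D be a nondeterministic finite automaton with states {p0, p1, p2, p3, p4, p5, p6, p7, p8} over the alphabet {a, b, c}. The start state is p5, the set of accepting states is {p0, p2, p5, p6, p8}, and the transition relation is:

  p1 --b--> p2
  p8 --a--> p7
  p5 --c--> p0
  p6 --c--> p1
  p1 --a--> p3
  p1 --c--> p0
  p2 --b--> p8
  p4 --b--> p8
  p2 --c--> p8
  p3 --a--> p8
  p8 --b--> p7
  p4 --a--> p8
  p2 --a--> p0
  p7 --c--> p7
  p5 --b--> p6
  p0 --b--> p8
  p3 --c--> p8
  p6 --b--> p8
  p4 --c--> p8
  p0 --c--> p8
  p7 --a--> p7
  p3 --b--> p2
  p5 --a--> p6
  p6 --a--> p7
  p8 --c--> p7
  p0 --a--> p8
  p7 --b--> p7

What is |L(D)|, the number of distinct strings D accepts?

The useful subgraph on states {p0, p1, p2, p3, p5, p6, p8} is acyclic, so L(D) is finite; the longest accepting path visits 7 useful states, giving maximum string length 6.
Counting accepting paths from p5 by length: 1 of length 0, 3 of length 1, 5 of length 2, 4 of length 3, 18 of length 4, 12 of length 5, 6 of length 6. Total 49.

49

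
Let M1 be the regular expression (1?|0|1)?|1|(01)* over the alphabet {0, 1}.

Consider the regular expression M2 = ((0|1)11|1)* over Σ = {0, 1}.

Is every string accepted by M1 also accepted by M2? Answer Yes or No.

No

The string 0 is in L(M1) but not in L(M2).
So L(M1) ⊄ L(M2).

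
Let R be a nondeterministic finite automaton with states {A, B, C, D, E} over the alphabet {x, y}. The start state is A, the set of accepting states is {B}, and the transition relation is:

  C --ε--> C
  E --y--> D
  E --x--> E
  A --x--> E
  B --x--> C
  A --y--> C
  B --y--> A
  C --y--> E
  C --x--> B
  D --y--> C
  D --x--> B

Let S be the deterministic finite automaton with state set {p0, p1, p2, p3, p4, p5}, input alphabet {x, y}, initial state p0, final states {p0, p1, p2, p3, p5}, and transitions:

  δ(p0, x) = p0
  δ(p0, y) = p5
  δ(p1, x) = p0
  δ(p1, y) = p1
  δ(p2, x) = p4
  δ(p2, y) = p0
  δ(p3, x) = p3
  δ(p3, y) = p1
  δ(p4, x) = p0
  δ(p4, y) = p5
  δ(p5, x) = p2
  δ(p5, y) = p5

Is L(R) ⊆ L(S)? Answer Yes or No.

Yes

Exploring the product automaton R × S from the start pair (A, p0), following both machines on each input symbol, reaches 13 state pairs: (A, p0), (E, p0), (C, p5), (D, p5), (B, p2), (E, p5), (C, p4), (E, p2), (B, p0), (E, p4), (D, p0), (C, p0), (A, p5).
R accepts in {B} and S accepts in {p0, p1, p2, p3, p5}. The reachable pairs whose R-component is accepting are (B, p2), (B, p0); in each of them the S-component is accepting too, so the product for L(R) \ L(S) (R-component accepting, S-component rejecting) has no reachable accepting pair and the difference is empty.
Hence every string in L(R) is also in L(S).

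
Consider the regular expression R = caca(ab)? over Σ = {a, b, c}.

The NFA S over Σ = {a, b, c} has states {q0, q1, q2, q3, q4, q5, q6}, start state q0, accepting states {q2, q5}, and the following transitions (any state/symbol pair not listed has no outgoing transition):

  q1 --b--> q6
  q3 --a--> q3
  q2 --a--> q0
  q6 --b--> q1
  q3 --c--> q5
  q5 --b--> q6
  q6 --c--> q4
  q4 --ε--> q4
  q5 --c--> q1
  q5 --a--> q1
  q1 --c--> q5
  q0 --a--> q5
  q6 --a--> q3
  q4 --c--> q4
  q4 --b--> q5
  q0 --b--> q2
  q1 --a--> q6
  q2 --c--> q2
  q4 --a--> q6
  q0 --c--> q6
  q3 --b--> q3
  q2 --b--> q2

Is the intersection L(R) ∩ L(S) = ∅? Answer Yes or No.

Converting the expression R to a DFA (subset construction, then merging equivalent states) gives the minimal DFA with states {r0, r1, r2, r3, r4, r5, r6, r7}, start state r0, accepting states {r5, r7} and transitions r0: a→r1, b→r1, c→r2; r1: a→r1, b→r1, c→r1; r2: a→r3, b→r1, c→r1; r3: a→r1, b→r1, c→r4; r4: a→r5, b→r1, c→r1; r5: a→r6, b→r1, c→r1; r6: a→r1, b→r7, c→r1; r7: a→r1, b→r1, c→r1.
Exploring the product automaton R × S from the start pair (r0, q0), following both machines on each input symbol, reaches 14 state pairs: (r0, q0), (r1, q5), (r1, q2), (r2, q6), (r1, q1), (r1, q6), (r1, q0), (r3, q3), (r1, q4), (r1, q3), (r4, q5), (r5, q1), (r6, q6), (r7, q1).
R accepts in {r5, r7} and S accepts in {q2, q5}; no reachable pair has both components accepting, so no string drives both machines to acceptance simultaneously and L(R) ∩ L(S) = ∅.
So no string is accepted by both, and the intersection is empty.

Yes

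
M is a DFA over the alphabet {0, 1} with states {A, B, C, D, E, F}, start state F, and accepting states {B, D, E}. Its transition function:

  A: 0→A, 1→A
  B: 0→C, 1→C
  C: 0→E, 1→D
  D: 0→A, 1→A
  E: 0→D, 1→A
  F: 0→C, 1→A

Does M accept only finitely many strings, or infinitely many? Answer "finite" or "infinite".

finite

The useful states (reachable from F and able to reach an accepting state) are {C, D, E, F}.
Restricted to these states the transition graph has no cycle, so every accepting path has bounded length and L is finite.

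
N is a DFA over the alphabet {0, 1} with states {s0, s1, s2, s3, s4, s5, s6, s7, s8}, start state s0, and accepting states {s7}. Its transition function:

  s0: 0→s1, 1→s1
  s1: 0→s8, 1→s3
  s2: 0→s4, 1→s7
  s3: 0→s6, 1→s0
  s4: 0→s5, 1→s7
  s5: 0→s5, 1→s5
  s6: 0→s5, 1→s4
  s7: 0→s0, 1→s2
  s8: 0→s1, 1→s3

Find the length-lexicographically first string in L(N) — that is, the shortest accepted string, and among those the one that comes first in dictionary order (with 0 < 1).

01011

A breadth-first search from s0 reaches an accepting state first via the path s0 → s1 → s3 → s6 → s4 → s7 on input 01011.
No string of length < 5 is accepted (BFS exhausts all shorter strings without reaching an accepting state), and 01011 is the lexicographically least accepting string of length 5.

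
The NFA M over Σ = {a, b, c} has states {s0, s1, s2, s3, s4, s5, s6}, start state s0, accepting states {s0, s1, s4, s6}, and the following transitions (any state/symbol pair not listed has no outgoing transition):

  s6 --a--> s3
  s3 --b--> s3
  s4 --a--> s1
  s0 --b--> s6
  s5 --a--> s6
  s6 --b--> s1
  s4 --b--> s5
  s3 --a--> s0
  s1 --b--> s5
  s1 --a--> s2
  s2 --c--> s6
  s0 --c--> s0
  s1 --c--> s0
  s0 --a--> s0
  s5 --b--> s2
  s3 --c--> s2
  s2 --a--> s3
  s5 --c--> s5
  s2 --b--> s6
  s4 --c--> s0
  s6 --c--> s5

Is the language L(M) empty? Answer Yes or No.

The empty string ε is accepted: the run s0 ends in the accepting state s0.
Since at least one string is accepted, L(M) is not empty.

No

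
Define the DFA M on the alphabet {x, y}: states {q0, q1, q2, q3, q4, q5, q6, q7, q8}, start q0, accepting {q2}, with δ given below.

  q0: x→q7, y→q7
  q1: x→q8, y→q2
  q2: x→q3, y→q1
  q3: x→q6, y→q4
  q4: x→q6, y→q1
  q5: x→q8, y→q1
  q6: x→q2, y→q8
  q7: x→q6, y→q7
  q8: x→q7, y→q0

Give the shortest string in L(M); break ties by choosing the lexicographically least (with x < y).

A breadth-first search from q0 reaches an accepting state first via the path q0 → q7 → q6 → q2 on input xxx.
No string of length < 3 is accepted (BFS exhausts all shorter strings without reaching an accepting state), and xxx is the lexicographically least accepting string of length 3.

xxx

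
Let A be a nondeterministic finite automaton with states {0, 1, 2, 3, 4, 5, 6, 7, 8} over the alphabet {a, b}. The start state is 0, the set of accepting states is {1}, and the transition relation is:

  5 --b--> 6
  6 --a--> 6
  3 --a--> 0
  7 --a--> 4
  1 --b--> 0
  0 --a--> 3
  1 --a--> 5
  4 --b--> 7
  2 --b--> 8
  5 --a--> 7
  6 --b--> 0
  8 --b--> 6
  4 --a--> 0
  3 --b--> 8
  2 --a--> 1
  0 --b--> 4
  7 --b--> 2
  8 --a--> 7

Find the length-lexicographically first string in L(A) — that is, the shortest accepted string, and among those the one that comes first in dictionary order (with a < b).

bbba

A breadth-first search from 0 reaches an accepting state first via the path 0 → 4 → 7 → 2 → 1 on input bbba.
No string of length < 4 is accepted (BFS exhausts all shorter strings without reaching an accepting state), and bbba is the lexicographically least accepting string of length 4.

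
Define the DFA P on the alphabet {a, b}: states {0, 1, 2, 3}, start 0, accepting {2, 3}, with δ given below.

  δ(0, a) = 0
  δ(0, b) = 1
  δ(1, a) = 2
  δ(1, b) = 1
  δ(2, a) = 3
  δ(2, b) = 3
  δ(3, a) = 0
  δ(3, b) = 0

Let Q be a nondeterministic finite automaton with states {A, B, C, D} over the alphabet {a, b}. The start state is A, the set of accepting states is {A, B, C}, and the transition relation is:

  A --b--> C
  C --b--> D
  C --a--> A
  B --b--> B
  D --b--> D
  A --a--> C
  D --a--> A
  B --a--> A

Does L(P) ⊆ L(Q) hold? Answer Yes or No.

Yes

Exploring the product automaton P × Q from the start pair (0, A), following both machines on each input symbol, reaches 7 state pairs: (0, A), (0, C), (1, C), (1, D), (2, A), (3, C), (0, D).
P accepts in {2, 3} and Q accepts in {A, B, C}. The reachable pairs whose P-component is accepting are (2, A), (3, C); in each of them the Q-component is accepting too, so the product for L(P) \ L(Q) (P-component accepting, Q-component rejecting) has no reachable accepting pair and the difference is empty.
Hence every string in L(P) is also in L(Q).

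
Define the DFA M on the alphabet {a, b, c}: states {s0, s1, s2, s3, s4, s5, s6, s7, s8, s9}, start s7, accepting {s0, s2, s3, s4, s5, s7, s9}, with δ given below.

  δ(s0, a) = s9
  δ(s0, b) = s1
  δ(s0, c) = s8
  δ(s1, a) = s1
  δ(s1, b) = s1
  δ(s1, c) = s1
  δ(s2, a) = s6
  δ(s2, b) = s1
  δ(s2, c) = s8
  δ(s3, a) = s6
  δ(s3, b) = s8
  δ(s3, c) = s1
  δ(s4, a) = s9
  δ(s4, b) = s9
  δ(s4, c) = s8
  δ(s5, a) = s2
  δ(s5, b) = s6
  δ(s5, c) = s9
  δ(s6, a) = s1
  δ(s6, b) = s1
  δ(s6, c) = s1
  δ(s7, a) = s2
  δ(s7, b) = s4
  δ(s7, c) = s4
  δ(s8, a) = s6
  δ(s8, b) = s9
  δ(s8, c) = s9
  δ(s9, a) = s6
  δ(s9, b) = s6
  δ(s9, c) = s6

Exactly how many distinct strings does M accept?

The useful subgraph on states {s2, s4, s7, s8, s9} is acyclic, so L(M) is finite; the longest accepting path visits 4 useful states, giving maximum string length 3.
Counting accepting paths from s7 by length: 1 of length 0, 3 of length 1, 4 of length 2, 6 of length 3. Total 14.

14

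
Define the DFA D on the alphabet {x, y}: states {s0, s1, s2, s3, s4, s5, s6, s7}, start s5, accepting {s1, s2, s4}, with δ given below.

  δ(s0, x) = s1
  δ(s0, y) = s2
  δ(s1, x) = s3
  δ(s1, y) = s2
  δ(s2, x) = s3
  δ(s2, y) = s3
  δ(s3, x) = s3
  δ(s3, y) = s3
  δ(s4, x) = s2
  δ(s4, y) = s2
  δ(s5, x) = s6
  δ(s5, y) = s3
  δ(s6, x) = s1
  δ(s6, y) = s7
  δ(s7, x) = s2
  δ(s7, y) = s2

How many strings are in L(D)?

The useful subgraph on states {s1, s2, s5, s6, s7} is acyclic, so L(D) is finite; the longest accepting path visits 4 useful states, giving maximum string length 3.
Counting accepting paths from s5 by length: 1 of length 2, 3 of length 3. Total 4.

4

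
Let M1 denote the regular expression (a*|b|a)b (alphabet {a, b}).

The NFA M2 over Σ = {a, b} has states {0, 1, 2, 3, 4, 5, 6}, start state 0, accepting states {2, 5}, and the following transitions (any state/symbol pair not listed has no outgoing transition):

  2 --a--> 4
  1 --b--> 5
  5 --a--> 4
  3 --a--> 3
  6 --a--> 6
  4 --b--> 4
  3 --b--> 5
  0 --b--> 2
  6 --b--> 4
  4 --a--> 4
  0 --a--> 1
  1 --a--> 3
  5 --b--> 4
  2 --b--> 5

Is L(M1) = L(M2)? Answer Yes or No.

Yes

Converting the expression M1 to a DFA (subset construction, then merging equivalent states) gives the minimal DFA with states {r0, r1, r2, r3, r4}, start state r0, accepting states {r2, r3} and transitions r0: a→r1, b→r2; r1: a→r1, b→r3; r2: a→r4, b→r3; r3: a→r4, b→r4; r4: a→r4, b→r4.
Exploring the product automaton M1 × M2 from the start pair (r0, 0), following both machines on each input symbol, reaches 6 state pairs: (r0, 0), (r1, 1), (r2, 2), (r1, 3), (r3, 5), (r4, 4).
M1 accepts in {r2, r3} and M2 accepts in {2, 5}. In every reachable pair the two components are either both accepting — (r2, 2), (r3, 5) — or both non-accepting, so no string is accepted by exactly one of the machines: L(M1) \ L(M2) and L(M2) \ L(M1) are both empty.
Hence every string is accepted by M1 iff it is accepted by M2, and the two languages coincide.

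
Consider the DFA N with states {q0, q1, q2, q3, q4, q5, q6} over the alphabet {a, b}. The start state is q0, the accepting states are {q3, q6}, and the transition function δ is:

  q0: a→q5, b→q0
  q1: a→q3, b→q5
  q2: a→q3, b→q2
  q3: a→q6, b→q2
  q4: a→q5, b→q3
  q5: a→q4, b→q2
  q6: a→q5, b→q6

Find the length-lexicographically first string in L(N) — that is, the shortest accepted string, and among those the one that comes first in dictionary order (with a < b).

aab

A breadth-first search from q0 reaches an accepting state first via the path q0 → q5 → q4 → q3 on input aab.
No string of length < 3 is accepted (BFS exhausts all shorter strings without reaching an accepting state), and aab is the lexicographically least accepting string of length 3.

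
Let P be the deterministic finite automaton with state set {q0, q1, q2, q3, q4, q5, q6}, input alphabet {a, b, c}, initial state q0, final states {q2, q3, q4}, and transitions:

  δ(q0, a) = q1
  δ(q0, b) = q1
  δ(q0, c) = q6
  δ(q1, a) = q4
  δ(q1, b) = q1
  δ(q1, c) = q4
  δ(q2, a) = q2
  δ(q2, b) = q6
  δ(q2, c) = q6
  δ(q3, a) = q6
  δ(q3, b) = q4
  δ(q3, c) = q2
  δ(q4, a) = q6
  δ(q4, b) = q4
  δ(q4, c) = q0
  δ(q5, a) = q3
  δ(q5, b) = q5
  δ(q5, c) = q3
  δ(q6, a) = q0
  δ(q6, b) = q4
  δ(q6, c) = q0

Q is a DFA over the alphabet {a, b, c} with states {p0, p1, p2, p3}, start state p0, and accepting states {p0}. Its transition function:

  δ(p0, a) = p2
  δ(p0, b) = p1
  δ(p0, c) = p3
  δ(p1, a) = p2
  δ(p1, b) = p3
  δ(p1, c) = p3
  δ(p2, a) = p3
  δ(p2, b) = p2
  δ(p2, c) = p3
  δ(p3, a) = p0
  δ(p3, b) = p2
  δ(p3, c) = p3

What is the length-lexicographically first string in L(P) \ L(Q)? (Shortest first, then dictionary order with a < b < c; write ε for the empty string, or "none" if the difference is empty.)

The string aa is accepted by P but not by Q.
No shorter string lies in the difference, and aa is the lexicographically first length-2 string in L(P) \ L(Q).

aa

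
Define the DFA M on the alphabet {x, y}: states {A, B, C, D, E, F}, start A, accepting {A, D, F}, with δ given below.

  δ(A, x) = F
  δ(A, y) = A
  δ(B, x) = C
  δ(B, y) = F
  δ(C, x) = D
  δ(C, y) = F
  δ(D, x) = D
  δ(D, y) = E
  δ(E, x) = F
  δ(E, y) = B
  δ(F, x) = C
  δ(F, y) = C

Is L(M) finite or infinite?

State A is reachable from the start and can reach an accepting state, and it lies on the cycle A → A.
Traversing that cycle any number of times yields accepted strings of unbounded length, so the language is infinite.

infinite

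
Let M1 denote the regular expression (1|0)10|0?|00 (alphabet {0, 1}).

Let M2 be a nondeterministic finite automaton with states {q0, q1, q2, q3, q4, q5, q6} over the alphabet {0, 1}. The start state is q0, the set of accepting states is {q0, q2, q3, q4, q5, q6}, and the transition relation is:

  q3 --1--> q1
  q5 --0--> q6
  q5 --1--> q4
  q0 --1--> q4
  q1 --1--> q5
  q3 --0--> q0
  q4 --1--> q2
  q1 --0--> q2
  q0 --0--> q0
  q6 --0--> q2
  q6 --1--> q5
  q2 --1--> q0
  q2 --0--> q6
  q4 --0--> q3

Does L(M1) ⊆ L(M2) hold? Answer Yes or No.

Yes

Converting the expression M1 to a DFA (subset construction, then merging equivalent states) gives the minimal DFA with states {r0, r1, r2, r3, r4, r5}, start state r0, accepting states {r0, r1, r3} and transitions r0: 0→r1, 1→r2; r1: 0→r3, 1→r4; r2: 0→r5, 1→r4; r3: 0→r5, 1→r5; r4: 0→r3, 1→r5; r5: 0→r5, 1→r5.
Exploring the product automaton M1 × M2 from the start pair (r0, q0), following both machines on each input symbol, reaches 15 state pairs: (r0, q0), (r1, q0), (r2, q4), (r3, q0), (r4, q4), (r5, q3), (r4, q2), (r5, q0), (r5, q4), (r3, q3), (r5, q2), (r5, q1), (r3, q6), (r5, q6), (r5, q5).
M1 accepts in {r0, r1, r3} and M2 accepts in {q0, q2, q3, q4, q5, q6}. The reachable pairs whose M1-component is accepting are (r0, q0), (r1, q0), (r3, q0), (r3, q3), (r3, q6); in each of them the M2-component is accepting too, so the product for L(M1) \ L(M2) (M1-component accepting, M2-component rejecting) has no reachable accepting pair and the difference is empty.
Hence every string in L(M1) is also in L(M2).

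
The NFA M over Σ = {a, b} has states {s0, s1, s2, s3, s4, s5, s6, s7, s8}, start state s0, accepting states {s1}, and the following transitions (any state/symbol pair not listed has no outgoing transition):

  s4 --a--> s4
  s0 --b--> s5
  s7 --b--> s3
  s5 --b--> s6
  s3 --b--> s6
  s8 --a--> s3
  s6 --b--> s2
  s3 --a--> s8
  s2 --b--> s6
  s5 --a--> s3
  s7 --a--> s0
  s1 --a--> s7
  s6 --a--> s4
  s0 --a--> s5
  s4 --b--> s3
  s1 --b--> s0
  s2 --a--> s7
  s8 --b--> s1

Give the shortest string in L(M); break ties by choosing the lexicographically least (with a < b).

aaab

A breadth-first search from s0 reaches an accepting state first via the path s0 → s5 → s3 → s8 → s1 on input aaab.
No string of length < 4 is accepted (BFS exhausts all shorter strings without reaching an accepting state), and aaab is the lexicographically least accepting string of length 4.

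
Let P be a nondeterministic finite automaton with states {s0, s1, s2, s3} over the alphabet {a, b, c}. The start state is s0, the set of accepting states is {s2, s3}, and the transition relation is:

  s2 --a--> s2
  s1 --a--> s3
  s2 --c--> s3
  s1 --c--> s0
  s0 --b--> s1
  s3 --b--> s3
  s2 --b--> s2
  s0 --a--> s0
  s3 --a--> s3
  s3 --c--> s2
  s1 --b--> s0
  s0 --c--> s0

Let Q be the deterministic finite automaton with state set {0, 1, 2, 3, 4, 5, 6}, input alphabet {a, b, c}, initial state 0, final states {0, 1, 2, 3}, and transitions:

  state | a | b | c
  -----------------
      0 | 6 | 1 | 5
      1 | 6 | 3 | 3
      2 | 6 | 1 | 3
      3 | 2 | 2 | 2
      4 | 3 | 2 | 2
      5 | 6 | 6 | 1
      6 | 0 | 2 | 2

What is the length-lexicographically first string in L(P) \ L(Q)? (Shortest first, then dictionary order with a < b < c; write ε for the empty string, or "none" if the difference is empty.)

ba

The string ba is accepted by P but not by Q.
No shorter string lies in the difference, and ba is the lexicographically first length-2 string in L(P) \ L(Q).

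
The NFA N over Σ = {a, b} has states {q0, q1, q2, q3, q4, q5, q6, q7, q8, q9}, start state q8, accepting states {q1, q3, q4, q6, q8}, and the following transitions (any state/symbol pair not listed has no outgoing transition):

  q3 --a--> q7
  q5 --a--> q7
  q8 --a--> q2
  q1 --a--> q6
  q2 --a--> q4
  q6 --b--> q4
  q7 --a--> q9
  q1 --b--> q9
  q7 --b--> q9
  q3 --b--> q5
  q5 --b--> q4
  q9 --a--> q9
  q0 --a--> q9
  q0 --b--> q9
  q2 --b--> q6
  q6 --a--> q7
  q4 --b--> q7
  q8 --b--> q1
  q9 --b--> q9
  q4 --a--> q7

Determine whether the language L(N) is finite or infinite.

The useful states (reachable from q8 and able to reach an accepting state) are {q1, q2, q4, q6, q8}.
Restricted to these states the transition graph has no cycle, so every accepting path has bounded length and L is finite.

finite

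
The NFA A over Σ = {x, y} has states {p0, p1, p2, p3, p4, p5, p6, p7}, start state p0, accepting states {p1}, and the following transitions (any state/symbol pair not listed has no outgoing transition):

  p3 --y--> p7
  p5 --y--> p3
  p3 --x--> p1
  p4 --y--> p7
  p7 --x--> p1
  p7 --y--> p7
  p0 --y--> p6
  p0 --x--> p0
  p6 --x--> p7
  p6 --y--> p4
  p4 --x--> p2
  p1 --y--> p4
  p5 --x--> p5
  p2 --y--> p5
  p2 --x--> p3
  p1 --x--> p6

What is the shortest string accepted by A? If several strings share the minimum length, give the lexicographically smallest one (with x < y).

A breadth-first search from p0 reaches an accepting state first via the path p0 → p6 → p7 → p1 on input yxx.
No string of length < 3 is accepted (BFS exhausts all shorter strings without reaching an accepting state), and yxx is the lexicographically least accepting string of length 3.

yxx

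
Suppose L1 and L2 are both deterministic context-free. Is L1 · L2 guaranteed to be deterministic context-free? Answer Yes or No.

No

Take L₁ = {ε, c} (finite, hence regular and DCFL) and L₂ = {c aⁿbⁿ : n≥0} ∪ {cc aⁿb²ⁿ : n≥0} (a DCFL: the number of leading c's tells the DPDA whether to pop one stack symbol per b or per two b's). Then L₁L₂ ∩ cca⁺b* = {cc aⁿbⁿ : n≥1} ∪ {cc aⁿb²ⁿ : n≥1}. If L₁L₂ were a DCFL, so would be this intersection with a regular set, and a DPDA for it started from its configuration after reading cc would accept {aⁿbⁿ : n≥1} ∪ {aⁿb²ⁿ : n≥1}, which no deterministic PDA accepts (a DPDA for it would have a single run on aⁿb²ⁿ, accepting after the prefix aⁿbⁿ and accepting again after n more b's; an ordinary PDA that simulates it on a's and b's and, at any moment when it is accepting, may switch to reading only a fresh letter d while feeding each d to the simulation as a b, would accept aⁱbʲdᵏ (k≥1) exactly when both aⁱbʲ and aⁱbʲ⁺ᵏ are in the language, i.e. its language intersected with the regular set a*b*d⁺ would be exactly {aⁿbⁿdⁿ : n≥1} — impossible, since context-free languages are closed under intersection with regular sets and {aⁿbⁿdⁿ} is not context-free). Hence L₁L₂ is not a DCFL.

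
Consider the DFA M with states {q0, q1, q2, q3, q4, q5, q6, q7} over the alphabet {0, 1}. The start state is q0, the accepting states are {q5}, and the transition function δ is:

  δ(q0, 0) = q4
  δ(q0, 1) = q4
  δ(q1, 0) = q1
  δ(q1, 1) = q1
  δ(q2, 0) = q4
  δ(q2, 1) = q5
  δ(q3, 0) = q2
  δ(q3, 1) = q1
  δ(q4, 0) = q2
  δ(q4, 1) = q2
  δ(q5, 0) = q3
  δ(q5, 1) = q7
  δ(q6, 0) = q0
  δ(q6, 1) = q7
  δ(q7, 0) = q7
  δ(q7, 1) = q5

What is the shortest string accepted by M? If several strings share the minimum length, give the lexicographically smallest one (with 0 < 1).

001

A breadth-first search from q0 reaches an accepting state first via the path q0 → q4 → q2 → q5 on input 001.
No string of length < 3 is accepted (BFS exhausts all shorter strings without reaching an accepting state), and 001 is the lexicographically least accepting string of length 3.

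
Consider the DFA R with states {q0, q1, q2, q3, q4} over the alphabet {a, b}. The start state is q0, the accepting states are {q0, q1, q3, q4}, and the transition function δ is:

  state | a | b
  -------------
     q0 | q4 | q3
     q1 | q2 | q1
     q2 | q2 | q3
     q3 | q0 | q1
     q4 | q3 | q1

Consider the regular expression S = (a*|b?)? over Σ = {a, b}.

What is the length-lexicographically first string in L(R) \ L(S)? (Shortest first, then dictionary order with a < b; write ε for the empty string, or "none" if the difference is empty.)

ab

The string ab is accepted by R but not by S.
No shorter string lies in the difference, and ab is the lexicographically first length-2 string in L(R) \ L(S).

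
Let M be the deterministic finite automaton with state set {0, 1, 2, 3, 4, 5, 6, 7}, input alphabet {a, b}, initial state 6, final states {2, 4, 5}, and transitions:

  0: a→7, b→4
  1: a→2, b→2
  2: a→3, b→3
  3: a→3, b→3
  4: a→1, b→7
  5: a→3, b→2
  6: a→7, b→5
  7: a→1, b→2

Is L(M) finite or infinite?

The useful states (reachable from 6 and able to reach an accepting state) are {1, 2, 5, 6, 7}.
Restricted to these states the transition graph has no cycle, so every accepting path has bounded length and L is finite.

finite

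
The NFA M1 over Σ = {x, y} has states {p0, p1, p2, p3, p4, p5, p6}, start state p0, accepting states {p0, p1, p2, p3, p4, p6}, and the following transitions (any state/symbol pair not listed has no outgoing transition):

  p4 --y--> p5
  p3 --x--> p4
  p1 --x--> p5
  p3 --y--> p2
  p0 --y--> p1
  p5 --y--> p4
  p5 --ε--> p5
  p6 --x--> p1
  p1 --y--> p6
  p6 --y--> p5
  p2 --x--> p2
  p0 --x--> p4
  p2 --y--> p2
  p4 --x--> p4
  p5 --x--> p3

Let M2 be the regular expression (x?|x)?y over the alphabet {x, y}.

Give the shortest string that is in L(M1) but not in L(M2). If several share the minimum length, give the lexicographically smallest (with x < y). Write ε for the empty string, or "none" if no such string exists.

ε

The empty string ε is accepted by M1 but not by M2.
Since ε is the unique shortest string, it is the required witness.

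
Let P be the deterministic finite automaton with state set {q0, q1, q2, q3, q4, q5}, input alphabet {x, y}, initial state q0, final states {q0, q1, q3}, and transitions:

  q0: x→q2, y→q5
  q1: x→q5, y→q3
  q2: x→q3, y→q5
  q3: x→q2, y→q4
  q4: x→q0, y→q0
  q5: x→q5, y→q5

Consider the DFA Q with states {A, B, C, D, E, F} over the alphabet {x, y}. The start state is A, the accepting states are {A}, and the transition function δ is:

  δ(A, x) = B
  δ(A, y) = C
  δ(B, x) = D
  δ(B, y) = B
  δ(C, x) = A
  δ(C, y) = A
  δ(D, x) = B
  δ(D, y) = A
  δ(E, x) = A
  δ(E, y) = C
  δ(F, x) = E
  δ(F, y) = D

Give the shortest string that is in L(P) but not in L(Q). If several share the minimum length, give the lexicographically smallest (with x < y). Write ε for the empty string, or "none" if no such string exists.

xx

The string xx is accepted by P but not by Q.
No shorter string lies in the difference, and xx is the lexicographically first length-2 string in L(P) \ L(Q).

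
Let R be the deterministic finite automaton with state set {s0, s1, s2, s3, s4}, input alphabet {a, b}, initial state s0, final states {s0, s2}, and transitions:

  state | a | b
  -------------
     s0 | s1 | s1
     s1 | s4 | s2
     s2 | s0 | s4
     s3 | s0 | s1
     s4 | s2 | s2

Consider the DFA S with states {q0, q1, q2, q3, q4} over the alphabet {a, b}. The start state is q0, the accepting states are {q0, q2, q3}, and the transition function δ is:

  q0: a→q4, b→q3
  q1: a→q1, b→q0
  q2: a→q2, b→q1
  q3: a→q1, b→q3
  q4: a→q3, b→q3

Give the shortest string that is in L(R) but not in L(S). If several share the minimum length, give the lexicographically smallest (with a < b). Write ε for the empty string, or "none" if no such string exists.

The string aaa is accepted by R but not by S.
No shorter string lies in the difference, and aaa is the lexicographically first length-3 string in L(R) \ L(S).

aaa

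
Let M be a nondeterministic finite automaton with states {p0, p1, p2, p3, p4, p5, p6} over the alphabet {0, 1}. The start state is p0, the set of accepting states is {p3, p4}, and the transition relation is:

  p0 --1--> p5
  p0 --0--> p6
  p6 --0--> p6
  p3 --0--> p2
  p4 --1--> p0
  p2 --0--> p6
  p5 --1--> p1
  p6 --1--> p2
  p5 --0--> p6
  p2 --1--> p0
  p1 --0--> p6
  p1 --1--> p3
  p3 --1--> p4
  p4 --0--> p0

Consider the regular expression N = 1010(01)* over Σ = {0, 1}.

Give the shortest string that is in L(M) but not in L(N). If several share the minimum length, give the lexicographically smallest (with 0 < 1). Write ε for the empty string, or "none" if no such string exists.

111

The string 111 is accepted by M but not by N.
No shorter string lies in the difference, and 111 is the lexicographically first length-3 string in L(M) \ L(N).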